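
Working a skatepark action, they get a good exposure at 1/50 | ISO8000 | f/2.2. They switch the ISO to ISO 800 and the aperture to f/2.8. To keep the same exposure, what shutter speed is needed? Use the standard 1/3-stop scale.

ISO: 8000 → 6400 → 5000 → 4000 → 3200 → 2500 → 2000 → 1600 → 1250 → 1000 → 800 — 3 1/3 stops lower (darker).
Aperture: f/2.2 → f/2.5 → f/2.8 — 2/3 stop stopped down (darker).
Net change so far: 4 stops darker. Offset with the shutter speed: 1/50 → 1/40 → 1/30 → 1/25 → 1/20 → 1/15 → 1/13 → 1/10 → 1/8 → 1/6 → 1/5 → 1/4 → 0.3.

0.3 s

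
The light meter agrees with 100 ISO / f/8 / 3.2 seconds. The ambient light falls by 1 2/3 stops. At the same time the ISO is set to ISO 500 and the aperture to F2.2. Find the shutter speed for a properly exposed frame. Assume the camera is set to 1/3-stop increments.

Scene light: 1 2/3 stops darker.
ISO: 100 → 125 → 160 → 200 → 250 → 320 → 400 → 500 — 2 1/3 stops raised (brighter).
Aperture: f/8 → f/7.1 → f/6.3 → f/5.6 → f/5 → f/4.5 → f/4 → f/3.5 → f/3.2 → f/2.8 → f/2.5 → f/2.2 — 3 2/3 stops wider (brighter).
Net so far: 4 1/3 stops brighter. Shutter speed: 3.2 → 2.5 → 2 → 1.6 → 1.3 → 1 → 0.8 → 0.6 → 0.5 → 0.4 → 0.3 → 1/4 → 1/5 → 1/6.

1/6s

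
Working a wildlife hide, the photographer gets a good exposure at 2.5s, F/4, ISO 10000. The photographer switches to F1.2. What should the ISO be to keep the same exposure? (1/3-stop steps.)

ISO 1000

Aperture: f/4 → f/3.5 → f/3.2 → f/2.8 → f/2.5 → f/2.2 → f/2 → f/1.8 → f/1.6 → f/1.4 → f/1.2 — 3 1/3 stops opened up (brighter).
Need 3 1/3 stops darker from the ISO: 10000 → 8000 → 6400 → 5000 → 4000 → 3200 → 2500 → 2000 → 1600 → 1250 → 1000.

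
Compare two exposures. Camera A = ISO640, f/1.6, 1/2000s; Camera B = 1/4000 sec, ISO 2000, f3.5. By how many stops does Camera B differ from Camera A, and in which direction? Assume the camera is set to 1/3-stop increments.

1 2/3 stops darker

Aperture: f/1.6 → f/1.8 → f/2 → f/2.2 → f/2.5 → f/2.8 → f/3.2 → f/3.5 — 2 1/3 stops stopped down (darker).
Shutter speed: 1/2000 → 1/2500 → 1/3200 → 1/4000 — 1 stop shorter (darker).
ISO: 640 → 800 → 1000 → 1250 → 1600 → 2000 — 1 2/3 stops raised (brighter).
Net: −2 1/3 −1 +1 2/3 = −1 2/3 stops.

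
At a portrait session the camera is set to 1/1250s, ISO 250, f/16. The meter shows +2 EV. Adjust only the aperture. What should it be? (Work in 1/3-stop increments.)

Overexposed by 2 stops → need 2 stops darker.
Aperture: f/16 → f/18 → f/20 → f/22 → f/25 → f/29 → f/32.

f/32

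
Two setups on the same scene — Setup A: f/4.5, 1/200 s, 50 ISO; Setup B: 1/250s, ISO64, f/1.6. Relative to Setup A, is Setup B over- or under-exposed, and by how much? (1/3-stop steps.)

3 stops brighter

Aperture: f/4.5 → f/4 → f/3.5 → f/3.2 → f/2.8 → f/2.5 → f/2.2 → f/2 → f/1.8 → f/1.6 — 3 stops larger aperture (brighter).
Shutter speed: 1/200 → 1/250 — 1/3 stop shorter (darker).
ISO: 50 → 64 — 1/3 stop higher (brighter).
Net: +3 −1/3 +1/3 = +3 stops.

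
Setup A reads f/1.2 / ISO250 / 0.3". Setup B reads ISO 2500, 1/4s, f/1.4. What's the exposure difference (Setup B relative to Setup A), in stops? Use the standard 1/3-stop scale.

Aperture: f/1.2 → f/1.4 — 1/3 stop narrower (darker).
Shutter speed: 0.3 → 1/4 — 1/3 stop faster (darker).
ISO: 250 → 320 → 400 → 500 → 640 → 800 → 1000 → 1250 → 1600 → 2000 → 2500 — 3 1/3 stops raised (brighter).
Net: −1/3 −1/3 +3 1/3 = +2 2/3 stops.

2 2/3 stops brighter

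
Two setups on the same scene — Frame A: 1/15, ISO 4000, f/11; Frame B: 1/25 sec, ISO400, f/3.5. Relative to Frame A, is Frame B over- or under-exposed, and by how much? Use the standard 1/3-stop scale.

Aperture: f/11 → f/10 → f/9 → f/8 → f/7.1 → f/6.3 → f/5.6 → f/5 → f/4.5 → f/4 → f/3.5 — 3 1/3 stops opened up (brighter).
Shutter speed: 1/15 → 1/20 → 1/25 — 2/3 stop faster (darker).
ISO: 4000 → 3200 → 2500 → 2000 → 1600 → 1250 → 1000 → 800 → 640 → 500 → 400 — 3 1/3 stops lower (darker).
Net: +3 1/3 −2/3 −3 1/3 = −2/3 stops.

2/3 stop darker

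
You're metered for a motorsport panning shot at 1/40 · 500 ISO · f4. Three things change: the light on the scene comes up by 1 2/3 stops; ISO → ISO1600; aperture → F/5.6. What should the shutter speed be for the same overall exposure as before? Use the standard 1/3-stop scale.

Scene light: 1 2/3 stops brighter.
ISO: 500 → 640 → 800 → 1000 → 1250 → 1600 — 1 2/3 stops higher (brighter).
Aperture: f/4 → f/4.5 → f/5 → f/5.6 — 1 stop smaller aperture (darker).
Net so far: 2 1/3 stops brighter. Shutter speed: 1/40 → 1/50 → 1/60 → 1/80 → 1/100 → 1/125 → 1/160 → 1/200.

1/200s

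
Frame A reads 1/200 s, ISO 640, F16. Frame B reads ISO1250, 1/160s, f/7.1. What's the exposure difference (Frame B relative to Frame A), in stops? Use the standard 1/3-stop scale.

3 2/3 stops brighter

Aperture: f/16 → f/14 → f/13 → f/11 → f/10 → f/9 → f/8 → f/7.1 — 2 1/3 stops opened up (brighter).
Shutter speed: 1/200 → 1/160 — 1/3 stop slower (brighter).
ISO: 640 → 800 → 1000 → 1250 — 1 stop higher (brighter).
Net: +2 1/3 +1/3 +1 = +3 2/3 stops.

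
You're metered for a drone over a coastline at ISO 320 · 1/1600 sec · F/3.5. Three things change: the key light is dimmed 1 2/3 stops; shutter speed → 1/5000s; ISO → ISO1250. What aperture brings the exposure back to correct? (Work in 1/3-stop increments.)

Scene light: 1 2/3 stops darker.
Shutter speed: 1/1600 → 1/2000 → 1/2500 → 1/3200 → 1/4000 → 1/5000 — 1 2/3 stops faster (darker).
ISO: 320 → 400 → 500 → 640 → 800 → 1000 → 1250 — 2 stops raised (brighter).
Net so far: 1 1/3 stops darker. Aperture: f/3.5 → f/3.2 → f/2.8 → f/2.5 → f/2.2.

f/2.2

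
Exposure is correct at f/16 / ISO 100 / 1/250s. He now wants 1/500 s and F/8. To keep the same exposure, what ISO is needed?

ISO 50

Shutter speed: 1/250 → 1/500 — 1 stop faster (darker).
Aperture: f/16 → f/11 → f/8 — 2 stops opened up (brighter).
Net change so far: 1 stop brighter. Offset with the ISO: 100 → 50.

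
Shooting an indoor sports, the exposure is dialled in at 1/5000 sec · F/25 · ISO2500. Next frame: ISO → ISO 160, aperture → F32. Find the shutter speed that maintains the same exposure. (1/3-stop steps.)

1/200s

ISO: 2500 → 2000 → 1600 → 1250 → 1000 → 800 → 640 → 500 → 400 → 320 → 250 → 200 → 160 — 4 stops lower (darker).
Aperture: f/25 → f/29 → f/32 — 2/3 stop stopped down (darker).
Net change so far: 4 2/3 stops darker. Offset with the shutter speed: 1/5000 → 1/4000 → 1/3200 → 1/2500 → 1/2000 → 1/1600 → 1/1250 → 1/1000 → 1/800 → 1/640 → 1/500 → 1/400 → 1/320 → 1/250 → 1/200.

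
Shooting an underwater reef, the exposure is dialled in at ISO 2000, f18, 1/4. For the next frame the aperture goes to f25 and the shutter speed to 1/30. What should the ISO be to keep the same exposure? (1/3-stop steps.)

Aperture: f/18 → f/20 → f/22 → f/25 — 1 stop narrower (darker).
Shutter speed: 1/4 → 1/5 → 1/6 → 1/8 → 1/10 → 1/13 → 1/15 → 1/20 → 1/25 → 1/30 — 3 stops faster (darker).
Net change so far: 4 stops darker. Offset with the ISO: 2000 → 2500 → 3200 → 4000 → 5000 → 6400 → 8000 → 10000 → 12800 → 16000 → 20000 → 25600 → 32000.

ISO 32000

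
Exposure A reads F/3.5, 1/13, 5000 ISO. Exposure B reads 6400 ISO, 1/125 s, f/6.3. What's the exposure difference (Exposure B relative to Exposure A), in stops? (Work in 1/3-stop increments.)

Aperture: f/3.5 → f/4 → f/4.5 → f/5 → f/5.6 → f/6.3 — 1 2/3 stops stopped down (darker).
Shutter speed: 1/13 → 1/15 → 1/20 → 1/25 → 1/30 → 1/40 → 1/50 → 1/60 → 1/80 → 1/100 → 1/125 — 3 1/3 stops faster (darker).
ISO: 5000 → 6400 — 1/3 stop higher (brighter).
Net: −1 2/3 −3 1/3 +1/3 = −4 2/3 stops.

4 2/3 stops darker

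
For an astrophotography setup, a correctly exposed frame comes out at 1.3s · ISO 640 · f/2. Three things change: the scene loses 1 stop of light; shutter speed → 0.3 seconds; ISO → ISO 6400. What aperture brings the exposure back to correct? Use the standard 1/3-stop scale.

Scene light: 1 stop darker.
Shutter speed: 1.3 → 1 → 0.8 → 0.6 → 0.5 → 0.4 → 0.3 — 2 stops shorter (darker).
ISO: 640 → 800 → 1000 → 1250 → 1600 → 2000 → 2500 → 3200 → 4000 → 5000 → 6400 — 3 1/3 stops higher (brighter).
Net so far: 1/3 stop brighter. Aperture: f/2 → f/2.2.

f/2.2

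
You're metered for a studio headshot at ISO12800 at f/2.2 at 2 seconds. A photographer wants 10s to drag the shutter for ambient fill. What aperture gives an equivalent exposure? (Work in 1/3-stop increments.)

f/5

Shutter speed: 2 → 2.5 → 3.2 → 4 → 5 → 6 → 8 → 10 — 2 1/3 stops slower (brighter).
Need 2 1/3 stops darker from the aperture: f/2.2 → f/2.5 → f/2.8 → f/3.2 → f/3.5 → f/4 → f/4.5 → f/5.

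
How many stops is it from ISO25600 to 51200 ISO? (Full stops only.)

25600 → 51200 — count the steps: 1 stop.

1 stop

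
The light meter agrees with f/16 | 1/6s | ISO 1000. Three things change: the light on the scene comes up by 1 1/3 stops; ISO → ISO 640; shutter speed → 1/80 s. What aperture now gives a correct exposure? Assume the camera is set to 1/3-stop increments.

f/5.6

Scene light: 1 1/3 stops brighter.
ISO: 1000 → 800 → 640 — 2/3 stop lower (darker).
Shutter speed: 1/6 → 1/8 → 1/10 → 1/13 → 1/15 → 1/20 → 1/25 → 1/30 → 1/40 → 1/50 → 1/60 → 1/80 — 3 2/3 stops shorter (darker).
Net so far: 3 stops darker. Aperture: f/16 → f/14 → f/13 → f/11 → f/10 → f/9 → f/8 → f/7.1 → f/6.3 → f/5.6.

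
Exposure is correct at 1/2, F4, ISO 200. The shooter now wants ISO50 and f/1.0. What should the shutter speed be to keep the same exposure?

1/8s

ISO: 200 → 100 → 50 — 2 stops dropped (darker).
Aperture: f/4 → f/2.8 → f/2 → f/1.4 → f/1.0 — 4 stops opened up (brighter).
Net change so far: 2 stops brighter. Offset with the shutter speed: 1/2 → 1/4 → 1/8.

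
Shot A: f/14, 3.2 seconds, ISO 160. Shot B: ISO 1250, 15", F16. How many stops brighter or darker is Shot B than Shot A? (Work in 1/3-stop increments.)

Aperture: f/14 → f/16 — 1/3 stop smaller aperture (darker).
Shutter speed: 3.2 → 4 → 5 → 6 → 8 → 10 → 13 → 15 — 2 1/3 stops slower (brighter).
ISO: 160 → 200 → 250 → 320 → 400 → 500 → 640 → 800 → 1000 → 1250 — 3 stops raised (brighter).
Net: −1/3 +2 1/3 +3 = +5 stops.

5 stops brighter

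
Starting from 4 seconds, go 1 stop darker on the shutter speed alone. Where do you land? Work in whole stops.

Shutter speed: 4 → 2 — 1 stop shorter (darker).

2 s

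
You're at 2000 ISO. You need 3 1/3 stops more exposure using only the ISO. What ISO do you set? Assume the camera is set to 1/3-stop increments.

ISO: 2000 → 2500 → 3200 → 4000 → 5000 → 6400 → 8000 → 10000 → 12800 → 16000 → 20000 — 3 1/3 stops raised (brighter).

ISO 20000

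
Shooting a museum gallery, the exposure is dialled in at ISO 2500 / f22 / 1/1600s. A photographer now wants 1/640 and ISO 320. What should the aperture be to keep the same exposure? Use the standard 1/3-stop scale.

Shutter speed: 1/1600 → 1/1250 → 1/1000 → 1/800 → 1/640 — 1 1/3 stops slower (brighter).
ISO: 2500 → 2000 → 1600 → 1250 → 1000 → 800 → 640 → 500 → 400 → 320 — 3 stops lower (darker).
Net change so far: 1 2/3 stops darker. Offset with the aperture: f/22 → f/20 → f/18 → f/16 → f/14 → f/13.

f/13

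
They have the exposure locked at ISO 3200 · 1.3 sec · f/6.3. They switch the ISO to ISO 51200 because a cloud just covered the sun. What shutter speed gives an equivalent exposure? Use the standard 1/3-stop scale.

1/13s

ISO: 3200 → 4000 → 5000 → 6400 → 8000 → 10000 → 12800 → 16000 → 20000 → 25600 → 32000 → 40000 → 51200 — 4 stops raised (brighter).
Need 4 stops darker from the shutter speed: 1.3 → 1 → 0.8 → 0.6 → 0.5 → 0.4 → 0.3 → 1/4 → 1/5 → 1/6 → 1/8 → 1/10 → 1/13.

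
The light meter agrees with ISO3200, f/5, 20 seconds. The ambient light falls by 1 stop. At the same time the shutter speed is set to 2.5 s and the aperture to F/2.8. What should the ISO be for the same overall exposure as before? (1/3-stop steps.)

ISO 16000

Scene light: 1 stop darker.
Shutter speed: 20 → 15 → 13 → 10 → 8 → 6 → 5 → 4 → 3.2 → 2.5 — 3 stops shorter (darker).
Aperture: f/5 → f/4.5 → f/4 → f/3.5 → f/3.2 → f/2.8 — 1 2/3 stops opened up (brighter).
Net so far: 2 1/3 stops darker. ISO: 3200 → 4000 → 5000 → 6400 → 8000 → 10000 → 12800 → 16000.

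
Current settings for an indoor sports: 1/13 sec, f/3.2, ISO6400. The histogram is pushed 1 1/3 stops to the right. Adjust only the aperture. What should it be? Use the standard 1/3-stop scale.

Overexposed by 1 1/3 stops → need 1 1/3 stops darker.
Aperture: f/3.2 → f/3.5 → f/4 → f/4.5 → f/5.

f/5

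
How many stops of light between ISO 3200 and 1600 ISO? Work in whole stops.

1 stop

3200 → 1600 — count the steps: 1 stop.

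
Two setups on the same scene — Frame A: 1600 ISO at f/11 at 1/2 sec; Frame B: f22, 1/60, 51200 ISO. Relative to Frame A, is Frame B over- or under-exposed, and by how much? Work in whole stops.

Aperture: f/11 → f/16 → f/22 — 2 stops narrower (darker).
Shutter speed: 1/2 → 1/4 → 1/8 → 1/15 → 1/30 → 1/60 — 5 stops faster (darker).
ISO: 1600 → 3200 → 6400 → 12800 → 25600 → 51200 — 5 stops raised (brighter).
Net: −2 −5 +5 = −2 stops.

2 stops darker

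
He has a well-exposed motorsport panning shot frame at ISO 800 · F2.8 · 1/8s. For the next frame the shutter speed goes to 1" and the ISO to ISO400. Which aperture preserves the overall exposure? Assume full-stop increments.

Shutter speed: 1/8 → 1/4 → 1/2 → 1 — 3 stops slower (brighter).
ISO: 800 → 400 — 1 stop lower (darker).
Net change so far: 2 stops brighter. Offset with the aperture: f/2.8 → f/4 → f/5.6.

f/5.6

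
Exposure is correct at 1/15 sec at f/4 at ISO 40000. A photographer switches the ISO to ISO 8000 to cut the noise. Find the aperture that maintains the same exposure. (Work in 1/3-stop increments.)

f/1.8

ISO: 40000 → 32000 → 25600 → 20000 → 16000 → 12800 → 10000 → 8000 — 2 1/3 stops lower (darker).
Need 2 1/3 stops brighter from the aperture: f/4 → f/3.5 → f/3.2 → f/2.8 → f/2.5 → f/2.2 → f/2 → f/1.8.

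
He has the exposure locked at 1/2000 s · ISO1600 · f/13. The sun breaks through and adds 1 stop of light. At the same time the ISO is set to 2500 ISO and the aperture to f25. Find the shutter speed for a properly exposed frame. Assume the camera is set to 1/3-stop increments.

1/1600s

Scene light: 1 stop brighter.
ISO: 1600 → 2000 → 2500 — 2/3 stop higher (brighter).
Aperture: f/13 → f/14 → f/16 → f/18 → f/20 → f/22 → f/25 — 2 stops narrower (darker).
Net so far: 1/3 stop darker. Shutter speed: 1/2000 → 1/1600.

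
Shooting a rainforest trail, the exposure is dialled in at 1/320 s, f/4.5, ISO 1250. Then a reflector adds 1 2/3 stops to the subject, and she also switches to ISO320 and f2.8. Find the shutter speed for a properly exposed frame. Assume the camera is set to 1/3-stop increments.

1/640s

Scene light: 1 2/3 stops brighter.
ISO: 1250 → 1000 → 800 → 640 → 500 → 400 → 320 — 2 stops dropped (darker).
Aperture: f/4.5 → f/4 → f/3.5 → f/3.2 → f/2.8 — 1 1/3 stops opened up (brighter).
Net so far: 1 stop brighter. Shutter speed: 1/320 → 1/400 → 1/500 → 1/640.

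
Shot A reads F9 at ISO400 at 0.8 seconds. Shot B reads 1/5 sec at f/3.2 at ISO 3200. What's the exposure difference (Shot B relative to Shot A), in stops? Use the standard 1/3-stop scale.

4 stops brighter

Aperture: f/9 → f/8 → f/7.1 → f/6.3 → f/5.6 → f/5 → f/4.5 → f/4 → f/3.5 → f/3.2 — 3 stops wider (brighter).
Shutter speed: 0.8 → 0.6 → 0.5 → 0.4 → 0.3 → 1/4 → 1/5 — 2 stops shorter (darker).
ISO: 400 → 500 → 640 → 800 → 1000 → 1250 → 1600 → 2000 → 2500 → 3200 — 3 stops raised (brighter).
Net: +3 −2 +3 = +4 stops.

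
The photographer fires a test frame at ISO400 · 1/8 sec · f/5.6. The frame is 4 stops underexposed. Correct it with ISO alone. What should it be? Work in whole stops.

Underexposed by 4 stops → need 4 stops brighter.
ISO: 400 → 800 → 1600 → 3200 → 6400.

ISO 6400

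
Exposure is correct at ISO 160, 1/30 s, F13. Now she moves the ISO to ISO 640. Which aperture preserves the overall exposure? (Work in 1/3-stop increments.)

ISO: 160 → 200 → 250 → 320 → 400 → 500 → 640 — 2 stops higher (brighter).
Need 2 stops darker from the aperture: f/13 → f/14 → f/16 → f/18 → f/20 → f/22 → f/25.

f/25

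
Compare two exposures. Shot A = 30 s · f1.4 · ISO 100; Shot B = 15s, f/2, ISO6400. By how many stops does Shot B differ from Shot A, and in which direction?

Aperture: f/1.4 → f/2 — 1 stop smaller aperture (darker).
Shutter speed: 30 → 15 — 1 stop shorter (darker).
ISO: 100 → 200 → 400 → 800 → 1600 → 3200 → 6400 — 6 stops higher (brighter).
Net: −1 −1 +6 = +4 stops.

4 stops brighter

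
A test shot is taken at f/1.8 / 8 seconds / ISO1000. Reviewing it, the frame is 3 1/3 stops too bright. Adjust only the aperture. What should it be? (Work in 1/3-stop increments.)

f/5.6

Overexposed by 3 1/3 stops → need 3 1/3 stops darker.
Aperture: f/1.8 → f/2 → f/2.2 → f/2.5 → f/2.8 → f/3.2 → f/3.5 → f/4 → f/4.5 → f/5 → f/5.6.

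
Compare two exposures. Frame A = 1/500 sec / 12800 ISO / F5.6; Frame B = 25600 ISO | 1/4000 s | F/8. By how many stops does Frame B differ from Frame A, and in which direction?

Aperture: f/5.6 → f/8 — 1 stop stopped down (darker).
Shutter speed: 1/500 → 1/1000 → 1/2000 → 1/4000 — 3 stops shorter (darker).
ISO: 12800 → 25600 — 1 stop raised (brighter).
Net: −1 −3 +1 = −3 stops.

3 stops darker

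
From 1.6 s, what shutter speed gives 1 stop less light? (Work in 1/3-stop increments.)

Shutter speed: 1.6 → 1.3 → 1 → 0.8 — 1 stop faster (darker).

0.8 s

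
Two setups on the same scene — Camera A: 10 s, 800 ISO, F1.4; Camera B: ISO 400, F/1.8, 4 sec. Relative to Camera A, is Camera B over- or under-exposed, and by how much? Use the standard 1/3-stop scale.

3 stops darker

Aperture: f/1.4 → f/1.6 → f/1.8 — 2/3 stop narrower (darker).
Shutter speed: 10 → 8 → 6 → 5 → 4 — 1 1/3 stops shorter (darker).
ISO: 800 → 640 → 500 → 400 — 1 stop lower (darker).
Net: −2/3 −1 1/3 −1 = −3 stops.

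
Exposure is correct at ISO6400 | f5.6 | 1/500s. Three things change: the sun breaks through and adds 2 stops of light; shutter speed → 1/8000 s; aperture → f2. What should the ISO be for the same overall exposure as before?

Scene light: 2 stops brighter.
Shutter speed: 1/500 → 1/1000 → 1/2000 → 1/4000 → 1/8000 — 4 stops faster (darker).
Aperture: f/5.6 → f/4 → f/2.8 → f/2 — 3 stops opened up (brighter).
Net so far: 1 stop brighter. ISO: 6400 → 3200.

ISO 3200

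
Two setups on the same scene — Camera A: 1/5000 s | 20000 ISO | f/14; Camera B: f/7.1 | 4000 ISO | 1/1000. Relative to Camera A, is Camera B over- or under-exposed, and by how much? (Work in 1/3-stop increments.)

2 stops brighter

Aperture: f/14 → f/13 → f/11 → f/10 → f/9 → f/8 → f/7.1 — 2 stops larger aperture (brighter).
Shutter speed: 1/5000 → 1/4000 → 1/3200 → 1/2500 → 1/2000 → 1/1600 → 1/1250 → 1/1000 — 2 1/3 stops longer (brighter).
ISO: 20000 → 16000 → 12800 → 10000 → 8000 → 6400 → 5000 → 4000 — 2 1/3 stops lower (darker).
Net: +2 +2 1/3 −2 1/3 = +2 stops.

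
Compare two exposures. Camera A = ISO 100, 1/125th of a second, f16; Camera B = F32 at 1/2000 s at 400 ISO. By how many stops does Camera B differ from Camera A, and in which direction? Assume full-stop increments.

Aperture: f/16 → f/22 → f/32 — 2 stops narrower (darker).
Shutter speed: 1/125 → 1/250 → 1/500 → 1/1000 → 1/2000 — 4 stops faster (darker).
ISO: 100 → 200 → 400 — 2 stops higher (brighter).
Net: −2 −4 +2 = −4 stops.

4 stops darker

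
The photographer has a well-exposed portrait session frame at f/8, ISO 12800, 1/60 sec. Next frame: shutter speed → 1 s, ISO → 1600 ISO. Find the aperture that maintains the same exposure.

f/22

Shutter speed: 1/60 → 1/30 → 1/15 → 1/8 → 1/4 → 1/2 → 1 — 6 stops longer (brighter).
ISO: 12800 → 6400 → 3200 → 1600 — 3 stops dropped (darker).
Net change so far: 3 stops brighter. Offset with the aperture: f/8 → f/11 → f/16 → f/22.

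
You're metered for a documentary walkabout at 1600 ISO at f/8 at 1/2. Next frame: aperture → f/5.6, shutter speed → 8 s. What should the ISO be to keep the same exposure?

ISO 50

Aperture: f/8 → f/5.6 — 1 stop opened up (brighter).
Shutter speed: 1/2 → 1 → 2 → 4 → 8 — 4 stops slower (brighter).
Net change so far: 5 stops brighter. Offset with the ISO: 1600 → 800 → 400 → 200 → 100 → 50.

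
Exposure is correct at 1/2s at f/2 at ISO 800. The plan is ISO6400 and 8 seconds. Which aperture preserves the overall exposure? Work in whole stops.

ISO: 800 → 1600 → 3200 → 6400 — 3 stops higher (brighter).
Shutter speed: 1/2 → 1 → 2 → 4 → 8 — 4 stops longer (brighter).
Net change so far: 7 stops brighter. Offset with the aperture: f/2 → f/2.8 → f/4 → f/5.6 → f/8 → f/11 → f/16 → f/22.

f/22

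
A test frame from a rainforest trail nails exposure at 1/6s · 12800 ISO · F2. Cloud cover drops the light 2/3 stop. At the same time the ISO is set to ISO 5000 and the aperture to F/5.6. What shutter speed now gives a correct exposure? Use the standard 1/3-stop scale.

Scene light: 2/3 stop darker.
ISO: 12800 → 10000 → 8000 → 6400 → 5000 — 1 1/3 stops lower (darker).
Aperture: f/2 → f/2.2 → f/2.5 → f/2.8 → f/3.2 → f/3.5 → f/4 → f/4.5 → f/5 → f/5.6 — 3 stops narrower (darker).
Net so far: 5 stops darker. Shutter speed: 1/6 → 1/5 → 1/4 → 0.3 → 0.4 → 0.5 → 0.6 → 0.8 → 1 → 1.3 → 1.6 → 2 → 2.5 → 3.2 → 4 → 5.

5 s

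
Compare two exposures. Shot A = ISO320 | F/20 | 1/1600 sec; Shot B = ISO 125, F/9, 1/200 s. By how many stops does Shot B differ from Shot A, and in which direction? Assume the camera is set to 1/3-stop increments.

4 stops brighter

Aperture: f/20 → f/18 → f/16 → f/14 → f/13 → f/11 → f/10 → f/9 — 2 1/3 stops opened up (brighter).
Shutter speed: 1/1600 → 1/1250 → 1/1000 → 1/800 → 1/640 → 1/500 → 1/400 → 1/320 → 1/250 → 1/200 — 3 stops longer (brighter).
ISO: 320 → 250 → 200 → 160 → 125 — 1 1/3 stops dropped (darker).
Net: +2 1/3 +3 −1 1/3 = +4 stops.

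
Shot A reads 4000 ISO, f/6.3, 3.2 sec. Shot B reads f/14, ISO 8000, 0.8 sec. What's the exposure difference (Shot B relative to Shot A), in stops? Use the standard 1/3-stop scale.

3 1/3 stops darker

Aperture: f/6.3 → f/7.1 → f/8 → f/9 → f/10 → f/11 → f/13 → f/14 — 2 1/3 stops stopped down (darker).
Shutter speed: 3.2 → 2.5 → 2 → 1.6 → 1.3 → 1 → 0.8 — 2 stops shorter (darker).
ISO: 4000 → 5000 → 6400 → 8000 — 1 stop raised (brighter).
Net: −2 1/3 −2 +1 = −3 1/3 stops.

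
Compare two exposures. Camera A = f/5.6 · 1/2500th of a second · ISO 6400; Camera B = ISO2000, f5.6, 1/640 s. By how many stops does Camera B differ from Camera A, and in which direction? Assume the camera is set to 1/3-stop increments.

Aperture: unchanged.
Shutter speed: 1/2500 → 1/2000 → 1/1600 → 1/1250 → 1/1000 → 1/800 → 1/640 — 2 stops longer (brighter).
ISO: 6400 → 5000 → 4000 → 3200 → 2500 → 2000 — 1 2/3 stops lower (darker).
Net: +2 −1 2/3 = +1/3 stops.

1/3 stop brighter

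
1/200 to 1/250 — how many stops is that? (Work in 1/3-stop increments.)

1/3 stop

1/200 → 1/250 — count the steps: 1 third-stops = 1/3 stop.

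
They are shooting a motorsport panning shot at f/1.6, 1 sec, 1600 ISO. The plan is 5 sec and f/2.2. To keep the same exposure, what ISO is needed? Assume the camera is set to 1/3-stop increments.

ISO 640

Shutter speed: 1 → 1.3 → 1.6 → 2 → 2.5 → 3.2 → 4 → 5 — 2 1/3 stops slower (brighter).
Aperture: f/1.6 → f/1.8 → f/2 → f/2.2 — 1 stop stopped down (darker).
Net change so far: 1 1/3 stops brighter. Offset with the ISO: 1600 → 1250 → 1000 → 800 → 640.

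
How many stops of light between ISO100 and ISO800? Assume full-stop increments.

3 stops

100 → 200 → 400 → 800 — count the steps: 3 stops.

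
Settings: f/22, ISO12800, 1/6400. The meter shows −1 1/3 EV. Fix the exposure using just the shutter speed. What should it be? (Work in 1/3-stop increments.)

1/2500s

Underexposed by 1 1/3 stops → need 1 1/3 stops brighter.
Shutter speed: 1/6400 → 1/5000 → 1/4000 → 1/3200 → 1/2500.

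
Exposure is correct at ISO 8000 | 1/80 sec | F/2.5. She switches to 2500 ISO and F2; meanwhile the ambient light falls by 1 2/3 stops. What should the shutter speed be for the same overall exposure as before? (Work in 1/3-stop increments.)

1/13s

Scene light: 1 2/3 stops darker.
ISO: 8000 → 6400 → 5000 → 4000 → 3200 → 2500 — 1 2/3 stops dropped (darker).
Aperture: f/2.5 → f/2.2 → f/2 — 2/3 stop wider (brighter).
Net so far: 2 2/3 stops darker. Shutter speed: 1/80 → 1/60 → 1/50 → 1/40 → 1/30 → 1/25 → 1/20 → 1/15 → 1/13.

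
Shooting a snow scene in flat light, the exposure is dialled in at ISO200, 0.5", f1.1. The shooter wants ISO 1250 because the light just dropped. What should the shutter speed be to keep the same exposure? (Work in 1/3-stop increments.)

1/13s

ISO: 200 → 250 → 320 → 400 → 500 → 640 → 800 → 1000 → 1250 — 2 2/3 stops raised (brighter).
Need 2 2/3 stops darker from the shutter speed: 0.5 → 0.4 → 0.3 → 1/4 → 1/5 → 1/6 → 1/8 → 1/10 → 1/13.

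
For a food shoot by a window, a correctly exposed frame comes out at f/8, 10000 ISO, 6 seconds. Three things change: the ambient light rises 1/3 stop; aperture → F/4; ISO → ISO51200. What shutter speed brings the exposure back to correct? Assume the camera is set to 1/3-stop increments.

1/4s

Scene light: 1/3 stop brighter.
Aperture: f/8 → f/7.1 → f/6.3 → f/5.6 → f/5 → f/4.5 → f/4 — 2 stops opened up (brighter).
ISO: 10000 → 12800 → 16000 → 20000 → 25600 → 32000 → 40000 → 51200 — 2 1/3 stops raised (brighter).
Net so far: 4 2/3 stops brighter. Shutter speed: 6 → 5 → 4 → 3.2 → 2.5 → 2 → 1.6 → 1.3 → 1 → 0.8 → 0.6 → 0.5 → 0.4 → 0.3 → 1/4.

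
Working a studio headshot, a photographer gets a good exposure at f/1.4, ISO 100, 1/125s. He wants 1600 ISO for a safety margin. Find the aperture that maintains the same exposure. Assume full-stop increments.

f/5.6

ISO: 100 → 200 → 400 → 800 → 1600 — 4 stops raised (brighter).
Need 4 stops darker from the aperture: f/1.4 → f/2 → f/2.8 → f/4 → f/5.6.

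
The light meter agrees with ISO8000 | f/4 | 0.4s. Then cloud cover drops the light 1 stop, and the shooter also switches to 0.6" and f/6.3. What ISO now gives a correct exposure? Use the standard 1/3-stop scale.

ISO 25600

Scene light: 1 stop darker.
Shutter speed: 0.4 → 0.5 → 0.6 — 2/3 stop slower (brighter).
Aperture: f/4 → f/4.5 → f/5 → f/5.6 → f/6.3 — 1 1/3 stops narrower (darker).
Net so far: 1 2/3 stops darker. ISO: 8000 → 10000 → 12800 → 16000 → 20000 → 25600.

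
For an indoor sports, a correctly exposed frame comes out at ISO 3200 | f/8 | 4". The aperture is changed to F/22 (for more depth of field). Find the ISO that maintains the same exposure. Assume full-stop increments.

Aperture: f/8 → f/11 → f/16 → f/22 — 3 stops narrower (darker).
Need 3 stops brighter from the ISO: 3200 → 6400 → 12800 → 25600.

ISO 25600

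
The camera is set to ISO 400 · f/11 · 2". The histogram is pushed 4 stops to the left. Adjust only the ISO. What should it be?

ISO 6400

Underexposed by 4 stops → need 4 stops brighter.
ISO: 400 → 800 → 1600 → 3200 → 6400.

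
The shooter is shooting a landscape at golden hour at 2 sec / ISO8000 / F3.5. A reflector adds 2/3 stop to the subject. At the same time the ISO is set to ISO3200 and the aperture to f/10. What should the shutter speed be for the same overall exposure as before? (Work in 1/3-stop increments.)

Scene light: 2/3 stop brighter.
ISO: 8000 → 6400 → 5000 → 4000 → 3200 — 1 1/3 stops dropped (darker).
Aperture: f/3.5 → f/4 → f/4.5 → f/5 → f/5.6 → f/6.3 → f/7.1 → f/8 → f/9 → f/10 — 3 stops stopped down (darker).
Net so far: 3 2/3 stops darker. Shutter speed: 2 → 2.5 → 3.2 → 4 → 5 → 6 → 8 → 10 → 13 → 15 → 20 → 25.

25 s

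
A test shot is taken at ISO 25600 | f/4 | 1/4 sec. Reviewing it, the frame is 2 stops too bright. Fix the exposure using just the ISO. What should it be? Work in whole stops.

Overexposed by 2 stops → need 2 stops darker.
ISO: 25600 → 12800 → 6400.

ISO 6400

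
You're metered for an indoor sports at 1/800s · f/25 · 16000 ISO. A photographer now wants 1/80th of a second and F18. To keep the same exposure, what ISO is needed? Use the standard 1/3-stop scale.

Shutter speed: 1/800 → 1/640 → 1/500 → 1/400 → 1/320 → 1/250 → 1/200 → 1/160 → 1/125 → 1/100 → 1/80 — 3 1/3 stops longer (brighter).
Aperture: f/25 → f/22 → f/20 → f/18 — 1 stop wider (brighter).
Net change so far: 4 1/3 stops brighter. Offset with the ISO: 16000 → 12800 → 10000 → 8000 → 6400 → 5000 → 4000 → 3200 → 2500 → 2000 → 1600 → 1250 → 1000 → 800.

ISO 800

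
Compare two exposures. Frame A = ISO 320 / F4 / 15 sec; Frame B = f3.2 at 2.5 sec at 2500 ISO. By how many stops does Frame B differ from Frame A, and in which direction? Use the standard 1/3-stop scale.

Aperture: f/4 → f/3.5 → f/3.2 — 2/3 stop larger aperture (brighter).
Shutter speed: 15 → 13 → 10 → 8 → 6 → 5 → 4 → 3.2 → 2.5 — 2 2/3 stops shorter (darker).
ISO: 320 → 400 → 500 → 640 → 800 → 1000 → 1250 → 1600 → 2000 → 2500 — 3 stops higher (brighter).
Net: +2/3 −2 2/3 +3 = +1 stop.

1 stop brighter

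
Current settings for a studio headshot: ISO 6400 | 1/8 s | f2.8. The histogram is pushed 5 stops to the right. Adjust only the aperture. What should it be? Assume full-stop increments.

Overexposed by 5 stops → need 5 stops darker.
Aperture: f/2.8 → f/4 → f/5.6 → f/8 → f/11 → f/16.

f/16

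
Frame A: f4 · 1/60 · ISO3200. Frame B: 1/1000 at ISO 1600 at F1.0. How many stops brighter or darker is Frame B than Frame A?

1 stop darker

Aperture: f/4 → f/2.8 → f/2 → f/1.4 → f/1.0 — 4 stops opened up (brighter).
Shutter speed: 1/60 → 1/125 → 1/250 → 1/500 → 1/1000 — 4 stops faster (darker).
ISO: 3200 → 1600 — 1 stop dropped (darker).
Net: +4 −4 −1 = −1 stop.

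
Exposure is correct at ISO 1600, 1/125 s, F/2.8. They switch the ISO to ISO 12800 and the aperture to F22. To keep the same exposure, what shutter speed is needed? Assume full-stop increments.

1/15s

ISO: 1600 → 3200 → 6400 → 12800 — 3 stops higher (brighter).
Aperture: f/2.8 → f/4 → f/5.6 → f/8 → f/11 → f/16 → f/22 — 6 stops stopped down (darker).
Net change so far: 3 stops darker. Offset with the shutter speed: 1/125 → 1/60 → 1/30 → 1/15.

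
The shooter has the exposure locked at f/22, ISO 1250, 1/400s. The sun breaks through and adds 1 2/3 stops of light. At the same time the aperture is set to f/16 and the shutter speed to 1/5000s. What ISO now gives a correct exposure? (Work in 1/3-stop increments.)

ISO 2500

Scene light: 1 2/3 stops brighter.
Aperture: f/22 → f/20 → f/18 → f/16 — 1 stop opened up (brighter).
Shutter speed: 1/400 → 1/500 → 1/640 → 1/800 → 1/1000 → 1/1250 → 1/1600 → 1/2000 → 1/2500 → 1/3200 → 1/4000 → 1/5000 — 3 2/3 stops shorter (darker).
Net so far: 1 stop darker. ISO: 1250 → 1600 → 2000 → 2500.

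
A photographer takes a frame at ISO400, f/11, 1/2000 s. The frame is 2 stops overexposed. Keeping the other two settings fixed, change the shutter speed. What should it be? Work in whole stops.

1/8000s

Overexposed by 2 stops → need 2 stops darker.
Shutter speed: 1/2000 → 1/4000 → 1/8000.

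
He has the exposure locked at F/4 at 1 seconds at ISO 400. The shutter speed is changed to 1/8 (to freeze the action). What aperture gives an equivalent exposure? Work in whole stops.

Shutter speed: 1 → 1/2 → 1/4 → 1/8 — 3 stops faster (darker).
Need 3 stops brighter from the aperture: f/4 → f/2.8 → f/2 → f/1.4.

f/1.4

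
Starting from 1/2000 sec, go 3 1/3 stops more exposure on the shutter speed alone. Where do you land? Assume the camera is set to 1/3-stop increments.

Shutter speed: 1/2000 → 1/1600 → 1/1250 → 1/1000 → 1/800 → 1/640 → 1/500 → 1/400 → 1/320 → 1/250 → 1/200 — 3 1/3 stops slower (brighter).

1/200s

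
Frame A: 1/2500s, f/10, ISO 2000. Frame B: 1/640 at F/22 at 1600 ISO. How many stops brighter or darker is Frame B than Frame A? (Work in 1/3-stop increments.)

Aperture: f/10 → f/11 → f/13 → f/14 → f/16 → f/18 → f/20 → f/22 — 2 1/3 stops stopped down (darker).
Shutter speed: 1/2500 → 1/2000 → 1/1600 → 1/1250 → 1/1000 → 1/800 → 1/640 — 2 stops slower (brighter).
ISO: 2000 → 1600 — 1/3 stop dropped (darker).
Net: −2 1/3 +2 −1/3 = −2/3 stops.

2/3 stop darker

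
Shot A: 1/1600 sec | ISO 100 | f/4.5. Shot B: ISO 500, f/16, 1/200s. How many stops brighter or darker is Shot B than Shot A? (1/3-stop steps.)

Aperture: f/4.5 → f/5 → f/5.6 → f/6.3 → f/7.1 → f/8 → f/9 → f/10 → f/11 → f/13 → f/14 → f/16 — 3 2/3 stops narrower (darker).
Shutter speed: 1/1600 → 1/1250 → 1/1000 → 1/800 → 1/640 → 1/500 → 1/400 → 1/320 → 1/250 → 1/200 — 3 stops longer (brighter).
ISO: 100 → 125 → 160 → 200 → 250 → 320 → 400 → 500 — 2 1/3 stops higher (brighter).
Net: −3 2/3 +3 +2 1/3 = +1 2/3 stops.

1 2/3 stops brighter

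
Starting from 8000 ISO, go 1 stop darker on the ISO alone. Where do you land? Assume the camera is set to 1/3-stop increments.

ISO 4000

ISO: 8000 → 6400 → 5000 → 4000 — 1 stop lower (darker).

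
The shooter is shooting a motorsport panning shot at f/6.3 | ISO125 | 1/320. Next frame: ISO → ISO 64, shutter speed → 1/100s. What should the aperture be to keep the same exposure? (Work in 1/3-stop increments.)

ISO: 125 → 100 → 80 → 64 — 1 stop lower (darker).
Shutter speed: 1/320 → 1/250 → 1/200 → 1/160 → 1/125 → 1/100 — 1 2/3 stops longer (brighter).
Net change so far: 2/3 stop brighter. Offset with the aperture: f/6.3 → f/7.1 → f/8.

f/8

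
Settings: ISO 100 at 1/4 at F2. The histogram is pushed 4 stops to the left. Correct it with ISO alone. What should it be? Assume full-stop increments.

ISO 1600

Underexposed by 4 stops → need 4 stops brighter.
ISO: 100 → 200 → 400 → 800 → 1600.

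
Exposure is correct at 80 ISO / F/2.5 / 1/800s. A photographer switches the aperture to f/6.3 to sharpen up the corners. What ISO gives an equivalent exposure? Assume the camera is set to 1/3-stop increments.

Aperture: f/2.5 → f/2.8 → f/3.2 → f/3.5 → f/4 → f/4.5 → f/5 → f/5.6 → f/6.3 — 2 2/3 stops stopped down (darker).
Need 2 2/3 stops brighter from the ISO: 80 → 100 → 125 → 160 → 200 → 250 → 320 → 400 → 500.

ISO 500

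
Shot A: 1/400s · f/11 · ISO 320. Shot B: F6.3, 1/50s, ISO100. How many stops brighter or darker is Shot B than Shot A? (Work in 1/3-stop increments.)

3 stops brighter

Aperture: f/11 → f/10 → f/9 → f/8 → f/7.1 → f/6.3 — 1 2/3 stops opened up (brighter).
Shutter speed: 1/400 → 1/320 → 1/250 → 1/200 → 1/160 → 1/125 → 1/100 → 1/80 → 1/60 → 1/50 — 3 stops longer (brighter).
ISO: 320 → 250 → 200 → 160 → 125 → 100 — 1 2/3 stops lower (darker).
Net: +1 2/3 +3 −1 2/3 = +3 stops.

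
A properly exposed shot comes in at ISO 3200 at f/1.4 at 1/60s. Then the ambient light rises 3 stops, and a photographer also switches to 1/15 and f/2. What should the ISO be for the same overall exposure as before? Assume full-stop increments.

Scene light: 3 stops brighter.
Shutter speed: 1/60 → 1/30 → 1/15 — 2 stops longer (brighter).
Aperture: f/1.4 → f/2 — 1 stop stopped down (darker).
Net so far: 4 stops brighter. ISO: 3200 → 1600 → 800 → 400 → 200.

ISO 200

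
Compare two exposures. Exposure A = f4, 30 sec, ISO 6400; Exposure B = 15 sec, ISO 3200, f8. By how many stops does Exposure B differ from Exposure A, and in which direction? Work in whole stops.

4 stops darker

Aperture: f/4 → f/5.6 → f/8 — 2 stops stopped down (darker).
Shutter speed: 30 → 15 — 1 stop shorter (darker).
ISO: 6400 → 3200 — 1 stop dropped (darker).
Net: −2 −1 −1 = −4 stops.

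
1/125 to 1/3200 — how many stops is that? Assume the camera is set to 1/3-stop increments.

4 2/3 stops

1/125 → 1/160 → 1/200 → 1/250 → 1/320 → 1/400 → 1/500 → 1/640 → 1/800 → 1/1000 → 1/1250 → 1/1600 → 1/2000 → 1/2500 → 1/3200 — count the steps: 14 third-stops = 4 2/3 stops.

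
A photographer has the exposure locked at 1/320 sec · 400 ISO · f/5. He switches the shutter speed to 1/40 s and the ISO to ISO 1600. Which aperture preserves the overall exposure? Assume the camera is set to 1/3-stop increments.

Shutter speed: 1/320 → 1/250 → 1/200 → 1/160 → 1/125 → 1/100 → 1/80 → 1/60 → 1/50 → 1/40 — 3 stops slower (brighter).
ISO: 400 → 500 → 640 → 800 → 1000 → 1250 → 1600 — 2 stops raised (brighter).
Net change so far: 5 stops brighter. Offset with the aperture: f/5 → f/5.6 → f/6.3 → f/7.1 → f/8 → f/9 → f/10 → f/11 → f/13 → f/14 → f/16 → f/18 → f/20 → f/22 → f/25 → f/29.

f/29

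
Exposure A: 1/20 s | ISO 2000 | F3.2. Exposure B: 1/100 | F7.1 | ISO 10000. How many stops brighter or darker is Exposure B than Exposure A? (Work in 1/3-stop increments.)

Aperture: f/3.2 → f/3.5 → f/4 → f/4.5 → f/5 → f/5.6 → f/6.3 → f/7.1 — 2 1/3 stops narrower (darker).
Shutter speed: 1/20 → 1/25 → 1/30 → 1/40 → 1/50 → 1/60 → 1/80 → 1/100 — 2 1/3 stops shorter (darker).
ISO: 2000 → 2500 → 3200 → 4000 → 5000 → 6400 → 8000 → 10000 — 2 1/3 stops raised (brighter).
Net: −2 1/3 −2 1/3 +2 1/3 = −2 1/3 stops.

2 1/3 stops darker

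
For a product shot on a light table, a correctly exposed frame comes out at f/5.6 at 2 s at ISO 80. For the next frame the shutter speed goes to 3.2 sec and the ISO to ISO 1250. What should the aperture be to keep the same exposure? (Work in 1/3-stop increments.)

Shutter speed: 2 → 2.5 → 3.2 — 2/3 stop slower (brighter).
ISO: 80 → 100 → 125 → 160 → 200 → 250 → 320 → 400 → 500 → 640 → 800 → 1000 → 1250 — 4 stops raised (brighter).
Net change so far: 4 2/3 stops brighter. Offset with the aperture: f/5.6 → f/6.3 → f/7.1 → f/8 → f/9 → f/10 → f/11 → f/13 → f/14 → f/16 → f/18 → f/20 → f/22 → f/25 → f/29.

f/29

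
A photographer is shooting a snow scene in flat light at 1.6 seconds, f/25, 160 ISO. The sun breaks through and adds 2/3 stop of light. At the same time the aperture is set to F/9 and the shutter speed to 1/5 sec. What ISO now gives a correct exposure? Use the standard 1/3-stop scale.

Scene light: 2/3 stop brighter.
Aperture: f/25 → f/22 → f/20 → f/18 → f/16 → f/14 → f/13 → f/11 → f/10 → f/9 — 3 stops wider (brighter).
Shutter speed: 1.6 → 1.3 → 1 → 0.8 → 0.6 → 0.5 → 0.4 → 0.3 → 1/4 → 1/5 — 3 stops shorter (darker).
Net so far: 2/3 stop brighter. ISO: 160 → 125 → 100.

ISO 100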